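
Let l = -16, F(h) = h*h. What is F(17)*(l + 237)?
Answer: 63869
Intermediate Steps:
F(h) = h**2
F(17)*(l + 237) = 17**2*(-16 + 237) = 289*221 = 63869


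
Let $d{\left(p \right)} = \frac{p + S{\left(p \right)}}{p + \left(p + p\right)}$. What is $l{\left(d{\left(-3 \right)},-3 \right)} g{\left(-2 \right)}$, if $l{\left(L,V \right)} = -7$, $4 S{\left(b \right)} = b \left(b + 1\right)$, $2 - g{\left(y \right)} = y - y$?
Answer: $-14$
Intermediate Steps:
$g{\left(y \right)} = 2$ ($g{\left(y \right)} = 2 - \left(y - y\right) = 2 - 0 = 2 + 0 = 2$)
$S{\left(b \right)} = \frac{b \left(1 + b\right)}{4}$ ($S{\left(b \right)} = \frac{b \left(b + 1\right)}{4} = \frac{b \left(1 + b\right)}{4}$)
$d{\left(p \right)} = \frac{p + \frac{p \left(1 + p\right)}{4}}{3 p}$ ($d{\left(p \right)} = \frac{p + \frac{p \left(1 + p\right)}{4}}{p + \left(p + p\right)} = \frac{p + \frac{p \left(1 + p\right)}{4}}{p + 2 p} = \frac{p + \frac{p \left(1 + p\right)}{4}}{3 p}$)
$l{\left(d{\left(-3 \right)},-3 \right)} g{\left(-2 \right)} = \left(-7\right) 2 = -14$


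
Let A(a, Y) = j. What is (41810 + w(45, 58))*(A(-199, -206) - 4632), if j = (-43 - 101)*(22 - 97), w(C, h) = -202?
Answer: 256638144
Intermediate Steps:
j = 10800 (j = -144*(-75) = 10800)
A(a, Y) = 10800
(41810 + w(45, 58))*(A(-199, -206) - 4632) = (41810 - 202)*(10800 - 4632) = 41608*6168 = 256638144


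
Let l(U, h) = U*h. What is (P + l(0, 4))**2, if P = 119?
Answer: 14161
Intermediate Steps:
(P + l(0, 4))**2 = (119 + 0*4)**2 = (119 + 0)**2 = 119**2 = 14161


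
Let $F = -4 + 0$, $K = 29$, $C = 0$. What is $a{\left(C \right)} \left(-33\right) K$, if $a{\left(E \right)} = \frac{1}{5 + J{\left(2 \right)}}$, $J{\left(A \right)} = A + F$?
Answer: $-319$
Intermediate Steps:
$F = -4$
$J{\left(A \right)} = -4 + A$ ($J{\left(A \right)} = A - 4 = -4 + A$)
$a{\left(E \right)} = \frac{1}{3}$ ($a{\left(E \right)} = \frac{1}{5 + \left(-4 + 2\right)} = \frac{1}{5 - 2} = \frac{1}{3}$)
$a{\left(C \right)} \left(-33\right) K = \frac{1}{3} \left(-33\right) 29 = \left(-11\right) 29 = -319$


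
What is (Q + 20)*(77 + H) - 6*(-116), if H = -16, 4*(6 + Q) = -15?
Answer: 5285/4 ≈ 1321.3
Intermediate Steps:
Q = -39/4 (Q = -6 + (1/4)*(-15) = -6 - 15/4 = -39/4 ≈ -9.7500)
(Q + 20)*(77 + H) - 6*(-116) = (-39/4 + 20)*(77 - 16) - 6*(-116) = (41/4)*61 + 696 = 2501/4 + 696 = 5285/4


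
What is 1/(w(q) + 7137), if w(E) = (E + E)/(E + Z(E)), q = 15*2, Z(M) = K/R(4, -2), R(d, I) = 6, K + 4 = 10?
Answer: 31/221307 ≈ 0.00014008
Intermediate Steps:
K = 6 (K = -4 + 10 = 6)
Z(M) = 1 (Z(M) = 6/6 = 6*(1/6) = 1)
q = 30
w(E) = 2*E/(1 + E) (w(E) = (E + E)/(E + 1) = (2*E)/(1 + E) = 2*E/(1 + E))
1/(w(q) + 7137) = 1/(2*30/(1 + 30) + 7137) = 1/(2*30/31 + 7137) = 1/(2*30*(1/31) + 7137) = 1/(60/31 + 7137) = 1/(221307/31) = 31/221307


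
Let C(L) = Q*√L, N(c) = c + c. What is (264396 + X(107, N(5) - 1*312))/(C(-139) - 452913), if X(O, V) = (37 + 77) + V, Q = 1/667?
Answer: -13309214561968164/22815040781901745 - 44056684*I*√139/22815040781901745 ≈ -0.58335 - 2.2767e-8*I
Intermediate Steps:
N(c) = 2*c
Q = 1/667 ≈ 0.0014993
X(O, V) = 114 + V
C(L) = √L/667
(264396 + X(107, N(5) - 1*312))/(C(-139) - 452913) = (264396 + (114 + (2*5 - 1*312)))/(√(-139)/667 - 452913) = (264396 + (114 + (10 - 312)))/((I*√139)/667 - 452913) = (264396 + (114 - 302))/(I*√139/667 - 452913) = (264396 - 188)/(-452913 + I*√139/667) = 264208/(-452913 + I*√139/667)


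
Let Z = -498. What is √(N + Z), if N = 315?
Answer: I*√183 ≈ 13.528*I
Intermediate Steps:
√(N + Z) = √(315 - 498) = √(-183) = I*√183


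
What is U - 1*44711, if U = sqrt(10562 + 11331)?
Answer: -44711 + sqrt(21893) ≈ -44563.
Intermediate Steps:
U = sqrt(21893) ≈ 147.96
U - 1*44711 = sqrt(21893) - 1*44711 = sqrt(21893) - 44711 = -44711 + sqrt(21893)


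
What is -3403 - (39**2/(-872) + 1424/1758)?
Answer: -2607642569/766488 ≈ -3402.1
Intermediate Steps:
-3403 - (39**2/(-872) + 1424/1758) = -3403 - (1521*(-1/872) + 1424*(1/1758)) = -3403 - (-1521/872 + 712/879) = -3403 - 1*(-716095/766488) = -3403 + 716095/766488 = -2607642569/766488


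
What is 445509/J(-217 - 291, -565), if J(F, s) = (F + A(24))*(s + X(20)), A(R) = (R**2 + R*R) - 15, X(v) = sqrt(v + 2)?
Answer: -27968065/22308743 - 49501*sqrt(22)/22308743 ≈ -1.2641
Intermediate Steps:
X(v) = sqrt(2 + v)
A(R) = -15 + 2*R**2 (A(R) = (R**2 + R**2) - 15 = 2*R**2 - 15 = -15 + 2*R**2)
J(F, s) = (1137 + F)*(s + sqrt(22)) (J(F, s) = (F + (-15 + 2*24**2))*(s + sqrt(2 + 20)) = (F + (-15 + 2*576))*(s + sqrt(22)) = (F + (-15 + 1152))*(s + sqrt(22)) = (F + 1137)*(s + sqrt(22)) = (1137 + F)*(s + sqrt(22)))
445509/J(-217 - 291, -565) = 445509/(1137*(-565) + 1137*sqrt(22) + (-217 - 291)*(-565) + (-217 - 291)*sqrt(22)) = 445509/(-642405 + 1137*sqrt(22) - 508*(-565) - 508*sqrt(22)) = 445509/(-642405 + 1137*sqrt(22) + 287020 - 508*sqrt(22)) = 445509/(-355385 + 629*sqrt(22))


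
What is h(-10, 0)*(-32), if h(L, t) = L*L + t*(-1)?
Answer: -3200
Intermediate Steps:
h(L, t) = L**2 - t
h(-10, 0)*(-32) = ((-10)**2 - 1*0)*(-32) = (100 + 0)*(-32) = 100*(-32) = -3200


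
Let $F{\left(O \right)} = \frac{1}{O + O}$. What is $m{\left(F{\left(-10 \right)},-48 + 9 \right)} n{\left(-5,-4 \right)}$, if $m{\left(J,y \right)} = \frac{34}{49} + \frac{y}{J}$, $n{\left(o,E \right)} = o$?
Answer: $- \frac{191270}{49} \approx -3903.5$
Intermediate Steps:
$F{\left(O \right)} = \frac{1}{2 O}$
$m{\left(J,y \right)} = \frac{34}{49} + \frac{y}{J}$ ($m{\left(J,y \right)} = 34 \cdot \frac{1}{49} + \frac{y}{J} = \frac{34}{49} + \frac{y}{J}$)
$m{\left(F{\left(-10 \right)},-48 + 9 \right)} n{\left(-5,-4 \right)} = \left(\frac{34}{49} + \frac{-48 + 9}{\frac{1}{2} \frac{1}{-10}}\right) \left(-5\right) = \left(\frac{34}{49} - \frac{39}{\frac{1}{2} \left(- \frac{1}{10}\right)}\right) \left(-5\right) = \left(\frac{34}{49} - \frac{39}{- \frac{1}{20}}\right) \left(-5\right) = \left(\frac{34}{49} - -780\right) \left(-5\right) = \left(\frac{34}{49} + 780\right) \left(-5\right) = \frac{38254}{49} \left(-5\right) = - \frac{191270}{49}$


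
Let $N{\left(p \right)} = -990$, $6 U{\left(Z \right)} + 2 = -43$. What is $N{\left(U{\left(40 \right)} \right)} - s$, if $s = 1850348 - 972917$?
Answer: $-878421$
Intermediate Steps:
$U{\left(Z \right)} = - \frac{15}{2}$ ($U{\left(Z \right)} = - \frac{1}{3} + \frac{1}{6} \left(-43\right) = - \frac{1}{3} - \frac{43}{6} = - \frac{15}{2}$)
$s = 877431$
$N{\left(U{\left(40 \right)} \right)} - s = -990 - 877431 = -878421$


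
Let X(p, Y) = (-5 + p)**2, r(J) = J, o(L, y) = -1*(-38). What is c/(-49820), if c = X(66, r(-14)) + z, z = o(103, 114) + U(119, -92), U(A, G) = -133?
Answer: -1813/24910 ≈ -0.072782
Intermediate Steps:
o(L, y) = 38
z = -95 (z = 38 - 133 = -95)
c = 3626 (c = (-5 + 66)**2 - 95 = 61**2 - 95 = 3721 - 95 = 3626)
c/(-49820) = 3626/(-49820) = 3626*(-1/49820) = -1813/24910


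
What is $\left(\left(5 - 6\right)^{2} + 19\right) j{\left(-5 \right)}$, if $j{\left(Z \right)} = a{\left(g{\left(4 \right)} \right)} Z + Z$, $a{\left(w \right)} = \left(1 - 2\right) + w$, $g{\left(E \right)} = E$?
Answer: $-400$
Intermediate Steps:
$a{\left(w \right)} = -1 + w$
$j{\left(Z \right)} = 4 Z$ ($j{\left(Z \right)} = \left(-1 + 4\right) Z + Z = 3 Z + Z = 4 Z$)
$\left(\left(5 - 6\right)^{2} + 19\right) j{\left(-5 \right)} = \left(\left(5 - 6\right)^{2} + 19\right) 4 \left(-5\right) = \left(\left(-1\right)^{2} + 19\right) \left(-20\right) = \left(1 + 19\right) \left(-20\right) = 20 \left(-20\right) = -400$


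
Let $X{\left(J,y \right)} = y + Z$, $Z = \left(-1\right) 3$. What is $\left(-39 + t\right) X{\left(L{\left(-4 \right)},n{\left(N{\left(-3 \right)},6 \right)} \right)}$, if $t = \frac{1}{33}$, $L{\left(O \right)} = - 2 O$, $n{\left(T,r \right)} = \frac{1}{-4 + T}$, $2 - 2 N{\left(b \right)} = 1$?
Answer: $\frac{29578}{231} \approx 128.04$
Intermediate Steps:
$N{\left(b \right)} = \frac{1}{2}$ ($N{\left(b \right)} = 1 - \frac{1}{2} = \frac{1}{2}$)
$Z = -3$
$t = \frac{1}{33} \approx 0.030303$
$X{\left(J,y \right)} = -3 + y$ ($X{\left(J,y \right)} = y - 3 = -3 + y$)
$\left(-39 + t\right) X{\left(L{\left(-4 \right)},n{\left(N{\left(-3 \right)},6 \right)} \right)} = \left(-39 + \frac{1}{33}\right) \left(-3 + \frac{1}{-4 + \frac{1}{2}}\right) = - \frac{1286 \left(-3 + \frac{1}{- \frac{7}{2}}\right)}{33} = - \frac{1286 \left(-3 - \frac{2}{7}\right)}{33} = \left(- \frac{1286}{33}\right) \left(- \frac{23}{7}\right) = \frac{29578}{231}$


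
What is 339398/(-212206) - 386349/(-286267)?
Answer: -7586435686/30373787501 ≈ -0.24977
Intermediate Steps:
339398/(-212206) - 386349/(-286267) = 339398*(-1/212206) - 386349*(-1/286267) = -169699/106103 + 386349/286267 = -7586435686/30373787501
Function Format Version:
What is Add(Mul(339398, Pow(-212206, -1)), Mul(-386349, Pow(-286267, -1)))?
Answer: Rational(-7586435686, 30373787501) ≈ -0.24977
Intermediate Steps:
Add(Mul(339398, Pow(-212206, -1)), Mul(-386349, Pow(-286267, -1))) = Add(Mul(339398, Rational(-1, 212206)), Mul(-386349, Rational(-1, 286267))) = Add(Rational(-169699, 106103), Rational(386349, 286267)) = Rational(-7586435686, 30373787501)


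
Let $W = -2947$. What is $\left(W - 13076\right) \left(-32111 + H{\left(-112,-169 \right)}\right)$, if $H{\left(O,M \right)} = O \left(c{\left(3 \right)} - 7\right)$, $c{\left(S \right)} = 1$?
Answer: $503747097$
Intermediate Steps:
$H{\left(O,M \right)} = - 6 O$ ($H{\left(O,M \right)} = O \left(1 - 7\right) = O \left(-6\right) = - 6 O$)
$\left(W - 13076\right) \left(-32111 + H{\left(-112,-169 \right)}\right) = \left(-2947 - 13076\right) \left(-32111 - -672\right) = - 16023 \left(-32111 + 672\right) = \left(-16023\right) \left(-31439\right) = 503747097$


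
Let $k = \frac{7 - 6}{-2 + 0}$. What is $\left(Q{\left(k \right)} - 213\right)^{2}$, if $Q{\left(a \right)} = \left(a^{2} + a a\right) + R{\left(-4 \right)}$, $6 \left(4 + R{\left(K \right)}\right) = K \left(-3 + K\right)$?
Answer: $\frac{1615441}{36} \approx 44873.0$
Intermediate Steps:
$R{\left(K \right)} = -4 + \frac{K \left(-3 + K\right)}{6}$
$k = - \frac{1}{2}$ ($k = 1 \frac{1}{-2} = 1 \left(- \frac{1}{2}\right) = - \frac{1}{2} \approx -0.5$)
$Q{\left(a \right)} = \frac{2}{3} + 2 a^{2}$ ($Q{\left(a \right)} = \left(a^{2} + a a\right) - \left(2 - \frac{8}{3}\right) = \left(a^{2} + a^{2}\right) + \left(-4 + 2 + \frac{1}{6} \cdot 16\right) = 2 a^{2} + \left(-4 + 2 + \frac{8}{3}\right) = 2 a^{2} + \frac{2}{3} = \frac{2}{3} + 2 a^{2}$)
$\left(Q{\left(k \right)} - 213\right)^{2} = \left(\left(\frac{2}{3} + 2 \left(- \frac{1}{2}\right)^{2}\right) - 213\right)^{2} = \left(\left(\frac{2}{3} + 2 \cdot \frac{1}{4}\right) - 213\right)^{2} = \left(\left(\frac{2}{3} + \frac{1}{2}\right) - 213\right)^{2} = \left(\frac{7}{6} - 213\right)^{2} = \left(- \frac{1271}{6}\right)^{2} = \frac{1615441}{36}$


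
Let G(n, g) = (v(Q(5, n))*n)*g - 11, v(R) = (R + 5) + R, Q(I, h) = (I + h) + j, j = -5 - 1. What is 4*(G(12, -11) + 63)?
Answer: -14048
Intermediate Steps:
j = -6
Q(I, h) = -6 + I + h (Q(I, h) = (I + h) - 6 = -6 + I + h)
v(R) = 5 + 2*R (v(R) = (5 + R) + R = 5 + 2*R)
G(n, g) = -11 + g*n*(3 + 2*n) (G(n, g) = ((5 + 2*(-6 + 5 + n))*n)*g - 11 = ((5 + 2*(-1 + n))*n)*g - 11 = ((5 + (-2 + 2*n))*n)*g - 11 = ((3 + 2*n)*n)*g - 11 = (n*(3 + 2*n))*g - 11 = g*n*(3 + 2*n) - 11 = -11 + g*n*(3 + 2*n))
4*(G(12, -11) + 63) = 4*((-11 - 11*12*(3 + 2*12)) + 63) = 4*((-11 - 11*12*(3 + 24)) + 63) = 4*((-11 - 11*12*27) + 63) = 4*((-11 - 3564) + 63) = 4*(-3575 + 63) = 4*(-3512) = -14048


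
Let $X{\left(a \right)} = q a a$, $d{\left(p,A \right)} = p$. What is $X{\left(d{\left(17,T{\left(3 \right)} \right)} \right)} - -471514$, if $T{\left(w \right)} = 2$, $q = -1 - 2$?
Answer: $470647$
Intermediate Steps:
$q = -3$
$X{\left(a \right)} = - 3 a^{2}$ ($X{\left(a \right)} = - 3 a a = - 3 a^{2}$)
$X{\left(d{\left(17,T{\left(3 \right)} \right)} \right)} - -471514 = - 3 \cdot 17^{2} - -471514 = \left(-3\right) 289 + 471514 = -867 + 471514 = 470647$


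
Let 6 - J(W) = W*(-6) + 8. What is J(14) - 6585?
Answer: -6503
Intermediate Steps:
J(W) = -2 + 6*W (J(W) = 6 - (W*(-6) + 8) = 6 - (-6*W + 8) = 6 - (8 - 6*W) = 6 + (-8 + 6*W) = -2 + 6*W)
J(14) - 6585 = (-2 + 6*14) - 6585 = (-2 + 84) - 6585 = 82 - 6585 = -6503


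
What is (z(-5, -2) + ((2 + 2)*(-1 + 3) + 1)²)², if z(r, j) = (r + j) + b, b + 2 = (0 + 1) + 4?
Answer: 5929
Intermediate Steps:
b = 3 (b = -2 + ((0 + 1) + 4) = -2 + (1 + 4) = -2 + 5 = 3)
z(r, j) = 3 + j + r (z(r, j) = (r + j) + 3 = (j + r) + 3 = 3 + j + r)
(z(-5, -2) + ((2 + 2)*(-1 + 3) + 1)²)² = ((3 - 2 - 5) + ((2 + 2)*(-1 + 3) + 1)²)² = (-4 + (4*2 + 1)²)² = (-4 + (8 + 1)²)² = (-4 + 9²)² = (-4 + 81)² = 77² = 5929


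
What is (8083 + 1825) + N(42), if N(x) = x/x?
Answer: 9909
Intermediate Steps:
N(x) = 1
(8083 + 1825) + N(42) = (8083 + 1825) + 1 = 9908 + 1 = 9909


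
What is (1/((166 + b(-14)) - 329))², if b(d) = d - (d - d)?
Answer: 1/31329 ≈ 3.1919e-5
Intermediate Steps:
b(d) = d (b(d) = d - 1*0 = d + 0 = d)
(1/((166 + b(-14)) - 329))² = (1/((166 - 14) - 329))² = (1/(152 - 329))² = (1/(-177))² = (-1/177)² = 1/31329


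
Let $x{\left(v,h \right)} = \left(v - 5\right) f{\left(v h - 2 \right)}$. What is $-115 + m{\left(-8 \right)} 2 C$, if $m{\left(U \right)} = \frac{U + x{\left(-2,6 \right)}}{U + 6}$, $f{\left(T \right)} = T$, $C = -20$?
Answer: $1685$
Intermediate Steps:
$x{\left(v,h \right)} = \left(-5 + v\right) \left(-2 + h v\right)$ ($x{\left(v,h \right)} = \left(v - 5\right) \left(v h - 2\right) = \left(-5 + v\right) \left(h v - 2\right) = \left(-5 + v\right) \left(-2 + h v\right)$)
$m{\left(U \right)} = \frac{98 + U}{6 + U}$ ($m{\left(U \right)} = \frac{U + \left(-5 - 2\right) \left(-2 + 6 \left(-2\right)\right)}{U + 6} = \frac{U - 7 \left(-2 - 12\right)}{6 + U} = \frac{U - -98}{6 + U} = \frac{U + 98}{6 + U} = \frac{98 + U}{6 + U}$)
$-115 + m{\left(-8 \right)} 2 C = -115 + \frac{98 - 8}{6 - 8} \cdot 2 \left(-20\right) = -115 + \frac{1}{-2} \cdot 90 \left(-40\right) = -115 + \left(- \frac{1}{2}\right) 90 \left(-40\right) = -115 - -1800 = -115 + 1800 = 1685$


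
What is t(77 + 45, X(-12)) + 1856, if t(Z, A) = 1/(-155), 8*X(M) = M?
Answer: 287679/155 ≈ 1856.0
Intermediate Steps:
X(M) = M/8
t(Z, A) = -1/155
t(77 + 45, X(-12)) + 1856 = -1/155 + 1856 = 287679/155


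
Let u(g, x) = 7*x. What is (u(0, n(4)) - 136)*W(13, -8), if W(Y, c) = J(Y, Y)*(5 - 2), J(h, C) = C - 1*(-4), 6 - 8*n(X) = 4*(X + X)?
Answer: -32385/4 ≈ -8096.3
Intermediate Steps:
n(X) = ¾ - X (n(X) = ¾ - (X + X)/2 = ¾ - 2*X/2 = ¾ - X)
J(h, C) = 4 + C (J(h, C) = C + 4 = 4 + C)
W(Y, c) = 12 + 3*Y (W(Y, c) = (4 + Y)*(5 - 2) = (4 + Y)*3 = 12 + 3*Y)
(u(0, n(4)) - 136)*W(13, -8) = (7*(¾ - 1*4) - 136)*(12 + 3*13) = (7*(¾ - 4) - 136)*(12 + 39) = (7*(-13/4) - 136)*51 = (-91/4 - 136)*51 = -635/4*51 = -32385/4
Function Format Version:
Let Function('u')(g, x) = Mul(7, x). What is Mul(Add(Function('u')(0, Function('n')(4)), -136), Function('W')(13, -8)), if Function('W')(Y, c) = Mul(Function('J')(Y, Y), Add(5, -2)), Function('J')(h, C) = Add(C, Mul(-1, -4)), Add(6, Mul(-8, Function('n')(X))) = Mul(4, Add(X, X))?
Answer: Rational(-32385, 4) ≈ -8096.3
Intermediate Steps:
Function('n')(X) = Add(Rational(3, 4), Mul(-1, X)) (Function('n')(X) = Add(Rational(3, 4), Mul(Rational(-1, 8), Mul(4, Add(X, X)))) = Add(Rational(3, 4), Mul(Rational(-1, 8), Mul(4, Mul(2, X)))) = Add(Rational(3, 4), Mul(Rational(-1, 8), Mul(8, X))) = Add(Rational(3, 4), Mul(-1, X)))
Function('J')(h, C) = Add(4, C) (Function('J')(h, C) = Add(C, 4) = Add(4, C))
Function('W')(Y, c) = Add(12, Mul(3, Y)) (Function('W')(Y, c) = Mul(Add(4, Y), Add(5, -2)) = Mul(Add(4, Y), 3) = Add(12, Mul(3, Y)))
Mul(Add(Function('u')(0, Function('n')(4)), -136), Function('W')(13, -8)) = Mul(Add(Mul(7, Add(Rational(3, 4), Mul(-1, 4))), -136), Add(12, Mul(3, 13))) = Mul(Add(Mul(7, Add(Rational(3, 4), -4)), -136), Add(12, 39)) = Mul(Add(Mul(7, Rational(-13, 4)), -136), 51) = Mul(Add(Rational(-91, 4), -136), 51) = Mul(Rational(-635, 4), 51) = Rational(-32385, 4)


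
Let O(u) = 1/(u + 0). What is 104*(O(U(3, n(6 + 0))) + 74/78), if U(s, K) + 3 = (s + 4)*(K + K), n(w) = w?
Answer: 8096/81 ≈ 99.951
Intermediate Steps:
U(s, K) = -3 + 2*K*(4 + s) (U(s, K) = -3 + (s + 4)*(K + K) = -3 + (4 + s)*(2*K) = -3 + 2*K*(4 + s))
O(u) = 1/u
104*(O(U(3, n(6 + 0))) + 74/78) = 104*(1/(-3 + 8*(6 + 0) + 2*(6 + 0)*3) + 74/78) = 104*(1/(-3 + 8*6 + 2*6*3) + 74*(1/78)) = 104*(1/(-3 + 48 + 36) + 37/39) = 104*(1/81 + 37/39) = 104*(1012/1053) = 8096/81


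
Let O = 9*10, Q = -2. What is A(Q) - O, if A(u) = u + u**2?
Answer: -88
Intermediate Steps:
O = 90
A(Q) - O = -2*(1 - 2) - 1*90 = -2*(-1) - 90 = 2 - 90 = -88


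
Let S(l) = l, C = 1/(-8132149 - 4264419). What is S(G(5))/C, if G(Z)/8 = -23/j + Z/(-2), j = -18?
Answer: 1090897984/9 ≈ 1.2121e+8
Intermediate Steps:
C = -1/12396568 (C = 1/(-12396568) = -1/12396568 ≈ -8.0668e-8)
G(Z) = 92/9 - 4*Z (G(Z) = 8*(-23/(-18) + Z/(-2)) = 8*(-23*(-1/18) + Z*(-½)) = 8*(23/18 - Z/2) = 92/9 - 4*Z)
S(G(5))/C = (92/9 - 4*5)/(-1/12396568) = (92/9 - 20)*(-12396568) = -88/9*(-12396568) = 1090897984/9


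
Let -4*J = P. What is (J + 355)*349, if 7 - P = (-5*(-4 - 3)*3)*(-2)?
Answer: 419847/4 ≈ 1.0496e+5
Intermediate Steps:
P = 217 (P = 7 - -5*(-4 - 3)*3*(-2) = 7 - -5*(-7)*3*(-2) = 7 - 35*3*(-2) = 7 - 105*(-2) = 7 - 1*(-210) = 7 + 210 = 217)
J = -217/4 (J = -1/4*217 = -217/4 ≈ -54.250)
(J + 355)*349 = (-217/4 + 355)*349 = (1203/4)*349 = 419847/4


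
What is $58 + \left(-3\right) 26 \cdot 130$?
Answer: $-10082$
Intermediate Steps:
$58 + \left(-3\right) 26 \cdot 130 = 58 - 10140 = -10082$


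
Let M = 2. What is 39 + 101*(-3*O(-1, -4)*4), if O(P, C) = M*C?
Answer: 9735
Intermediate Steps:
O(P, C) = 2*C
39 + 101*(-3*O(-1, -4)*4) = 39 + 101*(-6*(-4)*4) = 39 + 101*(-3*(-8)*4) = 39 + 101*(24*4) = 39 + 101*96 = 39 + 9696 = 9735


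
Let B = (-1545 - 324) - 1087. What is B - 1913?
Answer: -4869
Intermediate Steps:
B = -2956 (B = -1869 - 1087 = -2956)
B - 1913 = -2956 - 1913 = -4869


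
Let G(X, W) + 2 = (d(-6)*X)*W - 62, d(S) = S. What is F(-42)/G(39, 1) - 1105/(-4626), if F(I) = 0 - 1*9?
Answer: 92731/344637 ≈ 0.26907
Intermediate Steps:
F(I) = -9 (F(I) = 0 - 9 = -9)
G(X, W) = -64 - 6*W*X (G(X, W) = -2 + ((-6*X)*W - 62) = -2 + (-6*W*X - 62) = -2 + (-62 - 6*W*X) = -64 - 6*W*X)
F(-42)/G(39, 1) - 1105/(-4626) = -9/(-64 - 6*1*39) - 1105/(-4626) = -9/(-64 - 234) - 1105*(-1/4626) = -9/(-298) + 1105/4626 = -9*(-1/298) + 1105/4626 = 9/298 + 1105/4626 = 92731/344637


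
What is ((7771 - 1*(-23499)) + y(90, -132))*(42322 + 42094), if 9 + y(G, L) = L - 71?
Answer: 2621792128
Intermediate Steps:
y(G, L) = -80 + L (y(G, L) = -9 + (L - 71) = -9 + (-71 + L) = -80 + L)
((7771 - 1*(-23499)) + y(90, -132))*(42322 + 42094) = ((7771 - 1*(-23499)) + (-80 - 132))*(42322 + 42094) = ((7771 + 23499) - 212)*84416 = (31270 - 212)*84416 = 31058*84416 = 2621792128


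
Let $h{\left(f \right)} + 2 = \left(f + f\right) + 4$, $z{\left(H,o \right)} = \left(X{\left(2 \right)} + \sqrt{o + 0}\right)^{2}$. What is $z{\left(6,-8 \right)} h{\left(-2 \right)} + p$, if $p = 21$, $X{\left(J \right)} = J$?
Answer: $29 - 16 i \sqrt{2} \approx 29.0 - 22.627 i$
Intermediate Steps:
$z{\left(H,o \right)} = \left(2 + \sqrt{o}\right)^{2}$ ($z{\left(H,o \right)} = \left(2 + \sqrt{o + 0}\right)^{2} = \left(2 + \sqrt{o}\right)^{2}$)
$h{\left(f \right)} = 2 + 2 f$ ($h{\left(f \right)} = -2 + \left(\left(f + f\right) + 4\right) = -2 + \left(2 f + 4\right) = -2 + \left(4 + 2 f\right) = 2 + 2 f$)
$z{\left(6,-8 \right)} h{\left(-2 \right)} + p = \left(2 + \sqrt{-8}\right)^{2} \left(2 + 2 \left(-2\right)\right) + 21 = \left(2 + 2 i \sqrt{2}\right)^{2} \left(2 - 4\right) + 21 = \left(2 + 2 i \sqrt{2}\right)^{2} \left(-2\right) + 21 = - 2 \left(2 + 2 i \sqrt{2}\right)^{2} + 21 = 21 - 2 \left(2 + 2 i \sqrt{2}\right)^{2}$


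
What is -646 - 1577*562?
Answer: -886920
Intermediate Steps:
-646 - 1577*562 = -646 - 886274 = -886920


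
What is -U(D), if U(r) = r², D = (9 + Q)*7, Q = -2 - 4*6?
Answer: -14161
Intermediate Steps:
Q = -26 (Q = -2 - 24 = -26)
D = -119 (D = (9 - 26)*7 = -17*7 = -119)
-U(D) = -1*(-119)² = -1*14161 = -14161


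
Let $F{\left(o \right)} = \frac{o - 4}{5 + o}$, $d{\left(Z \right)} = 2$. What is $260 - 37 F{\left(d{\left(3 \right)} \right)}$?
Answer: $\frac{1894}{7} \approx 270.57$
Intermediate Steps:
$F{\left(o \right)} = \frac{-4 + o}{5 + o}$
$260 - 37 F{\left(d{\left(3 \right)} \right)} = 260 - 37 \frac{-4 + 2}{5 + 2} = 260 - 37 \cdot \frac{1}{7} \left(-2\right) = 260 - - \frac{74}{7} = 260 + \frac{74}{7} = \frac{1894}{7}$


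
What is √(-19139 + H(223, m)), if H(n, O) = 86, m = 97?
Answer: 3*I*√2117 ≈ 138.03*I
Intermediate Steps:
√(-19139 + H(223, m)) = √(-19139 + 86) = √(-19053) = 3*I*√2117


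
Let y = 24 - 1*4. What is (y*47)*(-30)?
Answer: -28200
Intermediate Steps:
y = 20 (y = 24 - 4 = 20)
(y*47)*(-30) = (20*47)*(-30) = 940*(-30) = -28200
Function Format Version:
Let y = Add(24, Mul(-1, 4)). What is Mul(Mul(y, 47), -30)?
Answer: -28200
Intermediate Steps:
y = 20 (y = Add(24, -4) = 20)
Mul(Mul(y, 47), -30) = Mul(Mul(20, 47), -30) = Mul(940, -30) = -28200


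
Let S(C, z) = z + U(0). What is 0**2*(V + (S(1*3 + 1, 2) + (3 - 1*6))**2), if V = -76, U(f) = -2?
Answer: 0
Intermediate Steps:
S(C, z) = -2 + z (S(C, z) = z - 2 = -2 + z)
0**2*(V + (S(1*3 + 1, 2) + (3 - 1*6))**2) = 0**2*(-76 + ((-2 + 2) + (3 - 1*6))**2) = 0*(-76 + (0 + (3 - 6))**2) = 0*(-76 + (0 - 3)**2) = 0*(-76 + (-3)**2) = 0*(-76 + 9) = 0*(-67) = 0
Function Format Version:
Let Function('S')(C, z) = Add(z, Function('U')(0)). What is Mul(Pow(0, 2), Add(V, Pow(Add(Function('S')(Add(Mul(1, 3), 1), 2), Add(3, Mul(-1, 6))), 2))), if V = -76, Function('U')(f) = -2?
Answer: 0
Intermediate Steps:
Function('S')(C, z) = Add(-2, z) (Function('S')(C, z) = Add(z, -2) = Add(-2, z))
Mul(Pow(0, 2), Add(V, Pow(Add(Function('S')(Add(Mul(1, 3), 1), 2), Add(3, Mul(-1, 6))), 2))) = Mul(Pow(0, 2), Add(-76, Pow(Add(Add(-2, 2), Add(3, Mul(-1, 6))), 2))) = Mul(0, Add(-76, Pow(Add(0, Add(3, -6)), 2))) = Mul(0, Add(-76, Pow(Add(0, -3), 2))) = Mul(0, Add(-76, Pow(-3, 2))) = Mul(0, Add(-76, 9)) = Mul(0, -67) = 0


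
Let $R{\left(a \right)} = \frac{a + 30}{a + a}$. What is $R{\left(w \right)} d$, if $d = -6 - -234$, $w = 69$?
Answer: $\frac{3762}{23} \approx 163.57$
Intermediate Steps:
$d = 228$ ($d = -6 + 234 = 228$)
$R{\left(a \right)} = \frac{30 + a}{2 a}$
$R{\left(w \right)} d = \frac{30 + 69}{2 \cdot 69} \cdot 228 = \frac{1}{2} \cdot \frac{1}{69} \cdot 99 \cdot 228 = \frac{33}{46} \cdot 228 = \frac{3762}{23}$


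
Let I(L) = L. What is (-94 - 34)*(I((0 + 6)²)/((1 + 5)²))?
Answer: -128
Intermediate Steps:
(-94 - 34)*(I((0 + 6)²)/((1 + 5)²)) = (-94 - 34)*((0 + 6)²/((1 + 5)²)) = -128*6²/(6²) = -4608/36 = -128*1 = -128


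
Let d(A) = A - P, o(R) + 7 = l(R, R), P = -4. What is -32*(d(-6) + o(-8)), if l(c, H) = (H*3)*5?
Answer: 4128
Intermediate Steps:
l(c, H) = 15*H (l(c, H) = (3*H)*5 = 15*H)
o(R) = -7 + 15*R
d(A) = 4 + A (d(A) = A - 1*(-4) = A + 4 = 4 + A)
-32*(d(-6) + o(-8)) = -32*((4 - 6) + (-7 + 15*(-8))) = -32*(-2 + (-7 - 120)) = -32*(-2 - 127) = -32*(-129) = 4128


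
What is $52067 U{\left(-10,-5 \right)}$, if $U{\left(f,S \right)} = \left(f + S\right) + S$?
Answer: $-1041340$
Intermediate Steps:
$U{\left(f,S \right)} = f + 2 S$ ($U{\left(f,S \right)} = \left(S + f\right) + S = f + 2 S$)
$52067 U{\left(-10,-5 \right)} = 52067 \left(-10 + 2 \left(-5\right)\right) = 52067 \left(-10 - 10\right) = 52067 \left(-20\right) = -1041340$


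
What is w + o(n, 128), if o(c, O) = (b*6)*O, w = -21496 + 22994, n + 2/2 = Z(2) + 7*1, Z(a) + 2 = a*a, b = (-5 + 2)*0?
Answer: 1498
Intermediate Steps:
b = 0 (b = -3*0 = 0)
Z(a) = -2 + a² (Z(a) = -2 + a*a = -2 + a²)
n = 8 (n = -1 + ((-2 + 2²) + 7*1) = -1 + ((-2 + 4) + 7) = -1 + (2 + 7) = -1 + 9 = 8)
w = 1498
o(c, O) = 0 (o(c, O) = (0*6)*O = 0*O = 0)
w + o(n, 128) = 1498 + 0 = 1498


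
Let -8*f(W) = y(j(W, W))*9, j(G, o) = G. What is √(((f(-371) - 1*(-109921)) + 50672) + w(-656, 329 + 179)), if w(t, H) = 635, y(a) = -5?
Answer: √2579738/4 ≈ 401.54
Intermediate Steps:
f(W) = 45/8 (f(W) = -(-5)*9/8 = -⅛*(-45) = 45/8)
√(((f(-371) - 1*(-109921)) + 50672) + w(-656, 329 + 179)) = √(((45/8 - 1*(-109921)) + 50672) + 635) = √(((45/8 + 109921) + 50672) + 635) = √((879413/8 + 50672) + 635) = √(1284789/8 + 635) = √(1289869/8) = √2579738/4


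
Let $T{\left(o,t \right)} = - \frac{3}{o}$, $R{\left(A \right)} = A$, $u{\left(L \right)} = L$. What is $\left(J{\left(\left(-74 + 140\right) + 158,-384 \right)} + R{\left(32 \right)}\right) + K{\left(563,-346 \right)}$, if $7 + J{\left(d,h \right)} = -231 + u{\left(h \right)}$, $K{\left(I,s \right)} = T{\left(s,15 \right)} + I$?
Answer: $- \frac{9339}{346} \approx -26.991$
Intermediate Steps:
$K{\left(I,s \right)} = I - \frac{3}{s}$ ($K{\left(I,s \right)} = - \frac{3}{s} + I = I - \frac{3}{s}$)
$J{\left(d,h \right)} = -238 + h$ ($J{\left(d,h \right)} = -7 + \left(-231 + h\right) = -238 + h$)
$\left(J{\left(\left(-74 + 140\right) + 158,-384 \right)} + R{\left(32 \right)}\right) + K{\left(563,-346 \right)} = \left(\left(-238 - 384\right) + 32\right) + \left(563 - \frac{3}{-346}\right) = \left(-622 + 32\right) + \left(563 - - \frac{3}{346}\right) = -590 + \left(563 + \frac{3}{346}\right) = -590 + \frac{194801}{346} = - \frac{9339}{346}$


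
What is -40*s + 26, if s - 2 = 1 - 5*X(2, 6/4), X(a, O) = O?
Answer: 206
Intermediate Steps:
s = -9/2 (s = 2 + (1 - 30/4) = 2 + (1 - 5*3/2) = 2 + (1 - 15/2) = 2 - 13/2 = -9/2 ≈ -4.5000)
-40*s + 26 = -40*(-9/2) + 26 = 180 + 26 = 206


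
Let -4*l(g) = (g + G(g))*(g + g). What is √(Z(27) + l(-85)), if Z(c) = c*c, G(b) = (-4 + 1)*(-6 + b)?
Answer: √8719 ≈ 93.376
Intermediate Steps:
G(b) = 18 - 3*b (G(b) = -3*(-6 + b) = 18 - 3*b)
l(g) = -g*(18 - 2*g)/2 (l(g) = -(g + (18 - 3*g))*(g + g)/4 = -(18 - 2*g)*2*g/4 = -g*(18 - 2*g)/2)
Z(c) = c²
√(Z(27) + l(-85)) = √(27² - 85*(-9 - 85)) = √(729 - 85*(-94)) = √(729 + 7990) = √8719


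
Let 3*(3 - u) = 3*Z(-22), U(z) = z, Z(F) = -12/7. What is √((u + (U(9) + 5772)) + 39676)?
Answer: 2*√556906/7 ≈ 213.22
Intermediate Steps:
Z(F) = -12/7 (Z(F) = -12*⅐ = -12/7)
u = 33/7 (u = 3 - (-12)/7 = 3 - ⅓*(-36/7) = 3 + 12/7 = 33/7 ≈ 4.7143)
√((u + (U(9) + 5772)) + 39676) = √((33/7 + (9 + 5772)) + 39676) = √((33/7 + 5781) + 39676) = √(40500/7 + 39676) = √(318232/7) = 2*√556906/7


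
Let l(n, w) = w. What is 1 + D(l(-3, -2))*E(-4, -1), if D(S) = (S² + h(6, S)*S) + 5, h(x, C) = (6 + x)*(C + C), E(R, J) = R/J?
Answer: 421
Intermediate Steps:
h(x, C) = 2*C*(6 + x) (h(x, C) = (6 + x)*(2*C) = 2*C*(6 + x))
D(S) = 5 + 25*S² (D(S) = (S² + (2*S*(6 + 6))*S) + 5 = (S² + (2*S*12)*S) + 5 = (S² + (24*S)*S) + 5 = (S² + 24*S²) + 5 = 25*S² + 5 = 5 + 25*S²)
1 + D(l(-3, -2))*E(-4, -1) = 1 + (5 + 25*(-2)²)*(-4/(-1)) = 1 + (5 + 25*4)*(-4*(-1)) = 1 + (5 + 100)*4 = 1 + 105*4 = 1 + 420 = 421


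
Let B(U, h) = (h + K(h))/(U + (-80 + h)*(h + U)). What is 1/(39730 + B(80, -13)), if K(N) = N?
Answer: 6151/244379256 ≈ 2.5170e-5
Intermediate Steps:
B(U, h) = 2*h/(U + (-80 + h)*(U + h)) (B(U, h) = (h + h)/(U + (-80 + h)*(h + U)) = (2*h)/(U + (-80 + h)*(U + h)) = 2*h/(U + (-80 + h)*(U + h)))
1/(39730 + B(80, -13)) = 1/(39730 + 2*(-13)/((-13)**2 - 80*(-13) - 79*80 + 80*(-13))) = 1/(39730 + 2*(-13)/(169 + 1040 - 6320 - 1040)) = 1/(39730 + 2*(-13)/(-6151)) = 1/(39730 + 2*(-13)*(-1/6151)) = 1/(39730 + 26/6151) = 1/(244379256/6151) = 6151/244379256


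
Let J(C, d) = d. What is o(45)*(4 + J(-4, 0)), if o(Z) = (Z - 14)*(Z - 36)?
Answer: 1116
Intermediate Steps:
o(Z) = (-36 + Z)*(-14 + Z) (o(Z) = (-14 + Z)*(-36 + Z) = (-36 + Z)*(-14 + Z))
o(45)*(4 + J(-4, 0)) = (504 + 45² - 50*45)*(4 + 0) = (504 + 2025 - 2250)*4 = 279*4 = 1116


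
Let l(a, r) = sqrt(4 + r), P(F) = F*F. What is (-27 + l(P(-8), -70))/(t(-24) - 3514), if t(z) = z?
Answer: 27/3538 - I*sqrt(66)/3538 ≈ 0.0076314 - 0.0022962*I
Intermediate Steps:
P(F) = F**2
(-27 + l(P(-8), -70))/(t(-24) - 3514) = (-27 + sqrt(4 - 70))/(-24 - 3514) = (-27 + sqrt(-66))/(-3538) = (-27 + I*sqrt(66))*(-1/3538) = 27/3538 - I*sqrt(66)/3538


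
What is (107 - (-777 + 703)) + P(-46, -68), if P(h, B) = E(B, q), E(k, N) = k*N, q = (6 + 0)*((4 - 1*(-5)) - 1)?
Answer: -3083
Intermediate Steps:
q = 48 (q = 6*((4 + 5) - 1) = 6*(9 - 1) = 6*8 = 48)
E(k, N) = N*k
P(h, B) = 48*B
(107 - (-777 + 703)) + P(-46, -68) = (107 - (-777 + 703)) + 48*(-68) = (107 - 1*(-74)) - 3264 = (107 + 74) - 3264 = 181 - 3264 = -3083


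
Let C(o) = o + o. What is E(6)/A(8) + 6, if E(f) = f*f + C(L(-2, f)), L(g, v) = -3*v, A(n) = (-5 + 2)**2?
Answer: 6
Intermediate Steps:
A(n) = 9 (A(n) = (-3)**2 = 9)
C(o) = 2*o
E(f) = f**2 - 6*f (E(f) = f*f + 2*(-3*f) = f**2 - 6*f)
E(6)/A(8) + 6 = (6*(-6 + 6))/9 + 6 = (6*0)*(1/9) + 6 = 0*(1/9) + 6 = 0 + 6 = 6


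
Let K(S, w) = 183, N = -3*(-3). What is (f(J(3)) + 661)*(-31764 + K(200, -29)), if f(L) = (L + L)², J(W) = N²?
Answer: -849686805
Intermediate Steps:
N = 9
J(W) = 81 (J(W) = 9² = 81)
f(L) = 4*L² (f(L) = (2*L)² = 4*L²)
(f(J(3)) + 661)*(-31764 + K(200, -29)) = (4*81² + 661)*(-31764 + 183) = (4*6561 + 661)*(-31581) = (26244 + 661)*(-31581) = 26905*(-31581) = -849686805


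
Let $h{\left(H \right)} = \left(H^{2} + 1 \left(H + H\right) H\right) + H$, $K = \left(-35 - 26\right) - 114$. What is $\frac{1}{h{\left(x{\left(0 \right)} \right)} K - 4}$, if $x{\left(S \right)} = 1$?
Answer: $- \frac{1}{704} \approx -0.0014205$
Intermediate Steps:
$K = -175$ ($K = -61 - 114 = -175$)
$h{\left(H \right)} = H + 3 H^{2}$ ($h{\left(H \right)} = \left(H^{2} + 1 \cdot 2 H H\right) + H = \left(H^{2} + 2 H H\right) + H = \left(H^{2} + 2 H^{2}\right) + H = 3 H^{2} + H = H + 3 H^{2}$)
$\frac{1}{h{\left(x{\left(0 \right)} \right)} K - 4} = \frac{1}{1 \left(1 + 3 \cdot 1\right) \left(-175\right) - 4} = \frac{1}{1 \left(1 + 3\right) \left(-175\right) - 4} = \frac{1}{1 \cdot 4 \left(-175\right) - 4} = \frac{1}{4 \left(-175\right) - 4} = \frac{1}{-700 - 4} = \frac{1}{-704} = - \frac{1}{704}$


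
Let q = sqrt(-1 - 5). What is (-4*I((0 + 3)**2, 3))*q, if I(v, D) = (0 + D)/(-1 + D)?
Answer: -6*I*sqrt(6) ≈ -14.697*I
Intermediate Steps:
q = I*sqrt(6) (q = sqrt(-6) = I*sqrt(6) ≈ 2.4495*I)
I(v, D) = D/(-1 + D)
(-4*I((0 + 3)**2, 3))*q = (-12/(-1 + 3))*(I*sqrt(6)) = (-12/2)*(I*sqrt(6)) = (-4*3/2)*(I*sqrt(6)) = -6*I*sqrt(6)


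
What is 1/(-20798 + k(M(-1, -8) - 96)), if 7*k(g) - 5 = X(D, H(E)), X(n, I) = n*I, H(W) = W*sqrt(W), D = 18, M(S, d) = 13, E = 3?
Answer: -339689/7064606271 - 42*sqrt(3)/2354868757 ≈ -4.8114e-5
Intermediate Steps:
H(W) = W**(3/2)
X(n, I) = I*n
k(g) = 5/7 + 54*sqrt(3)/7 (k(g) = 5/7 + (3**(3/2)*18)/7 = 5/7 + ((3*sqrt(3))*18)/7 = 5/7 + (54*sqrt(3))/7 = 5/7 + 54*sqrt(3)/7)
1/(-20798 + k(M(-1, -8) - 96)) = 1/(-20798 + (5/7 + 54*sqrt(3)/7)) = 1/(-145581/7 + 54*sqrt(3)/7)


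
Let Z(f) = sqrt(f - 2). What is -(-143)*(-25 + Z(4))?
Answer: -3575 + 143*sqrt(2) ≈ -3372.8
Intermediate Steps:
Z(f) = sqrt(-2 + f)
-(-143)*(-25 + Z(4)) = -(-143)*(-25 + sqrt(-2 + 4)) = -(-143)*(-25 + sqrt(2)) = -13*(275 - 11*sqrt(2)) = -3575 + 143*sqrt(2)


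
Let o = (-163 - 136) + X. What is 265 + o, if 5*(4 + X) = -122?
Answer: -312/5 ≈ -62.400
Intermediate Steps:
X = -142/5 (X = -4 + (⅕)*(-122) = -4 - 122/5 = -142/5 ≈ -28.400)
o = -1637/5 (o = (-163 - 136) - 142/5 = -299 - 142/5 = -1637/5 ≈ -327.40)
265 + o = 265 - 1637/5 = -312/5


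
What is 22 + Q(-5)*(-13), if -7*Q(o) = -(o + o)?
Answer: 284/7 ≈ 40.571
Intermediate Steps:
Q(o) = 2*o/7 (Q(o) = -(-1)*(o + o)/7 = -(-1)*2*o/7 = -(-2)*o/7 = 2*o/7)
22 + Q(-5)*(-13) = 22 + ((2/7)*(-5))*(-13) = 22 - 10/7*(-13) = 22 + 130/7 = 284/7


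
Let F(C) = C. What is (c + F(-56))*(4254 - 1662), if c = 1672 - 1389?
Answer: 588384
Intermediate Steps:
c = 283
(c + F(-56))*(4254 - 1662) = (283 - 56)*(4254 - 1662) = 227*2592 = 588384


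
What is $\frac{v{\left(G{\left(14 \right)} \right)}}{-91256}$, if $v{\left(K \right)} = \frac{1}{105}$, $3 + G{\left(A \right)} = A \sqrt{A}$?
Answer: $- \frac{1}{9581880} \approx -1.0436 \cdot 10^{-7}$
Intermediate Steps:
$G{\left(A \right)} = -3 + A^{\frac{3}{2}}$ ($G{\left(A \right)} = -3 + A \sqrt{A} = -3 + A^{\frac{3}{2}}$)
$v{\left(K \right)} = \frac{1}{105}$
$\frac{v{\left(G{\left(14 \right)} \right)}}{-91256} = \frac{1}{105 \left(-91256\right)} = \frac{1}{105} \left(- \frac{1}{91256}\right) = - \frac{1}{9581880}$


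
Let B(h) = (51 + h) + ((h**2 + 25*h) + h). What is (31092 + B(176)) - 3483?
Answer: 63388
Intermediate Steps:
B(h) = 51 + h**2 + 27*h (B(h) = (51 + h) + (h**2 + 26*h) = 51 + h**2 + 27*h)
(31092 + B(176)) - 3483 = (31092 + (51 + 176**2 + 27*176)) - 3483 = (31092 + (51 + 30976 + 4752)) - 3483 = (31092 + 35779) - 3483 = 66871 - 3483 = 63388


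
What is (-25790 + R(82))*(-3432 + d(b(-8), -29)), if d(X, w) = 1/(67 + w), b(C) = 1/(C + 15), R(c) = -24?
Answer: 1683266405/19 ≈ 8.8593e+7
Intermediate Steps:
b(C) = 1/(15 + C)
(-25790 + R(82))*(-3432 + d(b(-8), -29)) = (-25790 - 24)*(-3432 + 1/(67 - 29)) = -25814*(-3432 + 1/38) = -25814*(-130415/38) = 1683266405/19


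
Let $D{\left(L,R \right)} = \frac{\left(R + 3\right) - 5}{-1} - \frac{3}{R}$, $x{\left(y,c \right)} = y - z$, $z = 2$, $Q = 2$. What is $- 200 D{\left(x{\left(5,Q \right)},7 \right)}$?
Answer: $\frac{7600}{7} \approx 1085.7$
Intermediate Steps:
$x{\left(y,c \right)} = -2 + y$ ($x{\left(y,c \right)} = y - 2 = -2 + y$)
$D{\left(L,R \right)} = 2 - R - \frac{3}{R}$ ($D{\left(L,R \right)} = \left(\left(3 + R\right) - 5\right) \left(-1\right) - \frac{3}{R} = \left(-2 + R\right) \left(-1\right) - \frac{3}{R} = \left(2 - R\right) - \frac{3}{R} = 2 - R - \frac{3}{R}$)
$- 200 D{\left(x{\left(5,Q \right)},7 \right)} = - 200 \left(2 - 7 - \frac{3}{7}\right) = \left(-200\right) \left(- \frac{38}{7}\right) = \frac{7600}{7}$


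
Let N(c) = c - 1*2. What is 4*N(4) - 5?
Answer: 3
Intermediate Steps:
N(c) = -2 + c (N(c) = c - 2 = -2 + c)
4*N(4) - 5 = 4*(-2 + 4) - 5 = 4*2 - 5 = 8 - 5 = 3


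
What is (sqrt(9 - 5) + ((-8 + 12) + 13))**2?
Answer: 361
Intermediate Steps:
(sqrt(9 - 5) + ((-8 + 12) + 13))**2 = (sqrt(4) + (4 + 13))**2 = (2 + 17)**2 = 19**2 = 361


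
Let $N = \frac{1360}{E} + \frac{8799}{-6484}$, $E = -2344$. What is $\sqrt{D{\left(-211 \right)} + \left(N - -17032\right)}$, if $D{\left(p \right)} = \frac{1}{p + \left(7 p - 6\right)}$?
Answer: $\frac{\sqrt{91108510282626911263}}{73142762} \approx 130.5$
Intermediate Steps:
$N = - \frac{3680387}{1899812}$ ($N = \frac{1360}{-2344} + \frac{8799}{-6484} = 1360 \left(- \frac{1}{2344}\right) + 8799 \left(- \frac{1}{6484}\right) = - \frac{170}{293} - \frac{8799}{6484} = - \frac{3680387}{1899812} \approx -1.9372$)
$D{\left(p \right)} = \frac{1}{-6 + 8 p}$ ($D{\left(p \right)} = \frac{1}{p + \left(-6 + 7 p\right)} = \frac{1}{-6 + 8 p}$)
$\sqrt{D{\left(-211 \right)} + \left(N - -17032\right)} = \sqrt{\frac{1}{2 \left(-3 + 4 \left(-211\right)\right)} - - \frac{32353917597}{1899812}} = \sqrt{\frac{1}{2 \left(-3 - 844\right)} + \left(- \frac{3680387}{1899812} + 17032\right)} = \sqrt{\frac{1}{2 \left(-847\right)} + \frac{32353917597}{1899812}} = \sqrt{\frac{1}{2} \left(- \frac{1}{847}\right) + \frac{32353917597}{1899812}} = \sqrt{- \frac{1}{1694} + \frac{32353917597}{1899812}} = \sqrt{\frac{27403767254753}{1609140764}} = \frac{\sqrt{91108510282626911263}}{73142762}$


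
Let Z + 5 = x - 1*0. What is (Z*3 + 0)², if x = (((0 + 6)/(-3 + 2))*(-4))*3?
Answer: 40401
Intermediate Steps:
x = 72 (x = ((6/(-1))*(-4))*3 = ((6*(-1))*(-4))*3 = -6*(-4)*3 = 24*3 = 72)
Z = 67 (Z = -5 + (72 - 1*0) = -5 + (72 + 0) = -5 + 72 = 67)
(Z*3 + 0)² = (67*3 + 0)² = (201 + 0)² = 201² = 40401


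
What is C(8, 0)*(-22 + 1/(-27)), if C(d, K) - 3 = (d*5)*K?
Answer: -595/9 ≈ -66.111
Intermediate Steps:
C(d, K) = 3 + 5*K*d (C(d, K) = 3 + (d*5)*K = 3 + (5*d)*K = 3 + 5*K*d)
C(8, 0)*(-22 + 1/(-27)) = (3 + 5*0*8)*(-22 + 1/(-27)) = (3 + 0)*(-22 + 1*(-1/27)) = 3*(-22 - 1/27) = 3*(-595/27) = -595/9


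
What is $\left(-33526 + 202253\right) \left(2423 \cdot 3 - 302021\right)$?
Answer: $-49732620704$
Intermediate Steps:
$\left(-33526 + 202253\right) \left(2423 \cdot 3 - 302021\right) = 168727 \left(7269 - 302021\right) = 168727 \left(-294752\right) = -49732620704$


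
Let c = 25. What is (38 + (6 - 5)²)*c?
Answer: 975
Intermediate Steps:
(38 + (6 - 5)²)*c = (38 + (6 - 5)²)*25 = (38 + 1²)*25 = (38 + 1)*25 = 39*25 = 975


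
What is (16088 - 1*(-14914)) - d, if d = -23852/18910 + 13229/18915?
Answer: 1108907851549/35768265 ≈ 31003.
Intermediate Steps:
d = -20100019/35768265 (d = -23852*1/18910 + 13229*(1/18915) = -11926/9455 + 13229/18915 = -20100019/35768265 ≈ -0.56195)
(16088 - 1*(-14914)) - d = (16088 - 1*(-14914)) - 1*(-20100019/35768265) = (16088 + 14914) + 20100019/35768265 = 31002 + 20100019/35768265 = 1108907851549/35768265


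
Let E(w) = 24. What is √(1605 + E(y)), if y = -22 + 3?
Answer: 3*√181 ≈ 40.361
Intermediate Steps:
y = -19
√(1605 + E(y)) = √(1605 + 24) = √1629 = 3*√181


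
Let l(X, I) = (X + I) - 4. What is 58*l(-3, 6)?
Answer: -58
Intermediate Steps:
l(X, I) = -4 + I + X (l(X, I) = (I + X) - 4 = -4 + I + X)
58*l(-3, 6) = 58*(-4 + 6 - 3) = 58*(-1) = -58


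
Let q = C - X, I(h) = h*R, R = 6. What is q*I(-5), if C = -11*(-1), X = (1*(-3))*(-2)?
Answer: -150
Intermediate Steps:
I(h) = 6*h (I(h) = h*6 = 6*h)
X = 6 (X = -3*(-2) = 6)
C = 11
q = 5 (q = 11 - 1*6 = 11 - 6 = 5)
q*I(-5) = 5*(6*(-5)) = 5*(-30) = -150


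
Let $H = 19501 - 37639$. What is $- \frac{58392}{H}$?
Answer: $\frac{9732}{3023} \approx 3.2193$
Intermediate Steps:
$H = -18138$ ($H = 19501 - 37639 = -18138$)
$- \frac{58392}{H} = - \frac{58392}{-18138} = \left(-58392\right) \left(- \frac{1}{18138}\right) = \frac{9732}{3023}$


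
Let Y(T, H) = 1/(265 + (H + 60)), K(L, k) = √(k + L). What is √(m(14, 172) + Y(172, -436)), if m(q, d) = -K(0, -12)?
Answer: √(-111 - 24642*I*√3)/111 ≈ 1.3144 - 1.3178*I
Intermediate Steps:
K(L, k) = √(L + k)
Y(T, H) = 1/(325 + H) (Y(T, H) = 1/(265 + (60 + H)) = 1/(325 + H))
m(q, d) = -2*I*√3 (m(q, d) = -√(0 - 12) = -√(-12) = -2*I*√3)
√(m(14, 172) + Y(172, -436)) = √(-2*I*√3 + 1/(325 - 436)) = √(-2*I*√3 + 1/(-111)) = √(-2*I*√3 - 1/111) = √(-1/111 - 2*I*√3)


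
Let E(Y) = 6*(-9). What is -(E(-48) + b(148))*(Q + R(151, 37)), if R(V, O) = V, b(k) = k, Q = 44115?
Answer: -4161004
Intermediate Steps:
E(Y) = -54
-(E(-48) + b(148))*(Q + R(151, 37)) = -(-54 + 148)*(44115 + 151) = -94*44266 = -1*4161004 = -4161004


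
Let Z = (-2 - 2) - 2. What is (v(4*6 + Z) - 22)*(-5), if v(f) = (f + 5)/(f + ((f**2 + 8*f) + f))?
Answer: 55325/504 ≈ 109.77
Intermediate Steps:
Z = -6 (Z = -4 - 2 = -6)
v(f) = (5 + f)/(f**2 + 10*f) (v(f) = (5 + f)/(f + (f**2 + 9*f)) = (5 + f)/(f**2 + 10*f))
(v(4*6 + Z) - 22)*(-5) = ((5 + (4*6 - 6))/((4*6 - 6)*(10 + (4*6 - 6))) - 22)*(-5) = ((5 + (24 - 6))/((24 - 6)*(10 + (24 - 6))) - 22)*(-5) = ((5 + 18)/(18*(10 + 18)) - 22)*(-5) = ((1/18)*23/28 - 22)*(-5) = ((1/18)*(1/28)*23 - 22)*(-5) = (23/504 - 22)*(-5) = -11065/504*(-5) = 55325/504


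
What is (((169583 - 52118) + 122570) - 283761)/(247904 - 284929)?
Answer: 43726/37025 ≈ 1.1810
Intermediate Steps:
(((169583 - 52118) + 122570) - 283761)/(247904 - 284929) = ((117465 + 122570) - 283761)/(-37025) = (240035 - 283761)*(-1/37025) = -43726*(-1/37025) = 43726/37025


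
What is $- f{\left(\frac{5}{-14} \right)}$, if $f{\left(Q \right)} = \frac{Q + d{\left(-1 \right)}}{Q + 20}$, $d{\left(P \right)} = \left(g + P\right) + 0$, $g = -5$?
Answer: $\frac{89}{275} \approx 0.32364$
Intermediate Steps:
$d{\left(P \right)} = -5 + P$ ($d{\left(P \right)} = \left(-5 + P\right) + 0 = -5 + P$)
$f{\left(Q \right)} = \frac{-6 + Q}{20 + Q}$ ($f{\left(Q \right)} = \frac{Q - 6}{Q + 20} = \frac{Q - 6}{20 + Q} = \frac{-6 + Q}{20 + Q}$)
$- f{\left(\frac{5}{-14} \right)} = - \frac{-6 + \frac{5}{-14}}{20 + \frac{5}{-14}} = - \frac{-6 + 5 \left(- \frac{1}{14}\right)}{20 + 5 \left(- \frac{1}{14}\right)} = - \frac{-6 - \frac{5}{14}}{20 - \frac{5}{14}} = - \frac{-89}{\frac{275}{14} \cdot 14} = - \frac{14 \left(-89\right)}{275 \cdot 14} = \left(-1\right) \left(- \frac{89}{275}\right) = \frac{89}{275}$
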